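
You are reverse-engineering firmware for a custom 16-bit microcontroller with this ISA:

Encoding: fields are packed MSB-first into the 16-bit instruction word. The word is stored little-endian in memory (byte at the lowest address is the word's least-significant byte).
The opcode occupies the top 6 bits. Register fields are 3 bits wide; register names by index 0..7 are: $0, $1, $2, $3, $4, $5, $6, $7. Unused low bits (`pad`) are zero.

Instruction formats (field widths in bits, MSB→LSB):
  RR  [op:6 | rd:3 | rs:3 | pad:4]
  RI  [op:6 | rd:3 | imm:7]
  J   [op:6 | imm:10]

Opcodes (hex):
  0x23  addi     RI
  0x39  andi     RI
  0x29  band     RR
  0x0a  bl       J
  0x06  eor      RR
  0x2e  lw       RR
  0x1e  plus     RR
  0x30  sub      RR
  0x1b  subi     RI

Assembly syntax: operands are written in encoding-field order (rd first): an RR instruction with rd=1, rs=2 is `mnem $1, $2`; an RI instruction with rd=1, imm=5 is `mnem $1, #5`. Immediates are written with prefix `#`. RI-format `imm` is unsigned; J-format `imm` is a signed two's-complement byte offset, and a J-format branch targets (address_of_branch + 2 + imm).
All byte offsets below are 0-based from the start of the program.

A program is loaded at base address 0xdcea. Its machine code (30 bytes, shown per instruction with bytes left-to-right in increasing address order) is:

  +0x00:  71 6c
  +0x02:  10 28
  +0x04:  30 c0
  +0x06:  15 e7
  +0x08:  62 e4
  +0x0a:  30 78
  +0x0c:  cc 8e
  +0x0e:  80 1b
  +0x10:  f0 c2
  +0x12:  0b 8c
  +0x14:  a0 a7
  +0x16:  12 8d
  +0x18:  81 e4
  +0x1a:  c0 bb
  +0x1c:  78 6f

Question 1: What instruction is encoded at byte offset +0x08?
+0x08: 62 e4 ⇒ word 0xe462 (little)
  opcode bits[15:10]=0x39: andi/RI
  [9:7] rd=0 = $0
  [6:0] imm=98 = #98

andi $0, #98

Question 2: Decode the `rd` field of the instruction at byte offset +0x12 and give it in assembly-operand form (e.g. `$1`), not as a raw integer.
off 0x12: read 0b 8c as little → 0x8c0b
  op=0x8c0b>>10=0x23 ⇒ addi (RI)
  [9:7] rd=0 = $0
  [6:0] imm=11 = #11

$0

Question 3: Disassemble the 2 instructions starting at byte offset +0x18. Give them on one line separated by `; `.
andi $1, #1; lw $7, $4

[18] 81 e4 → 0xe481
  op=0xe481>>10=0x39 ⇒ andi (RI)
  rd@[9:7]=0x1 ⇒ $1
  imm@[6:0]=0x1 ⇒ #1
[1a] c0 bb → 0xbbc0
  op=0xbbc0>>10=0x2e ⇒ lw (RR)
  rd@[9:7]=0x7 ⇒ $7
  rs@[6:4]=0x4 ⇒ $4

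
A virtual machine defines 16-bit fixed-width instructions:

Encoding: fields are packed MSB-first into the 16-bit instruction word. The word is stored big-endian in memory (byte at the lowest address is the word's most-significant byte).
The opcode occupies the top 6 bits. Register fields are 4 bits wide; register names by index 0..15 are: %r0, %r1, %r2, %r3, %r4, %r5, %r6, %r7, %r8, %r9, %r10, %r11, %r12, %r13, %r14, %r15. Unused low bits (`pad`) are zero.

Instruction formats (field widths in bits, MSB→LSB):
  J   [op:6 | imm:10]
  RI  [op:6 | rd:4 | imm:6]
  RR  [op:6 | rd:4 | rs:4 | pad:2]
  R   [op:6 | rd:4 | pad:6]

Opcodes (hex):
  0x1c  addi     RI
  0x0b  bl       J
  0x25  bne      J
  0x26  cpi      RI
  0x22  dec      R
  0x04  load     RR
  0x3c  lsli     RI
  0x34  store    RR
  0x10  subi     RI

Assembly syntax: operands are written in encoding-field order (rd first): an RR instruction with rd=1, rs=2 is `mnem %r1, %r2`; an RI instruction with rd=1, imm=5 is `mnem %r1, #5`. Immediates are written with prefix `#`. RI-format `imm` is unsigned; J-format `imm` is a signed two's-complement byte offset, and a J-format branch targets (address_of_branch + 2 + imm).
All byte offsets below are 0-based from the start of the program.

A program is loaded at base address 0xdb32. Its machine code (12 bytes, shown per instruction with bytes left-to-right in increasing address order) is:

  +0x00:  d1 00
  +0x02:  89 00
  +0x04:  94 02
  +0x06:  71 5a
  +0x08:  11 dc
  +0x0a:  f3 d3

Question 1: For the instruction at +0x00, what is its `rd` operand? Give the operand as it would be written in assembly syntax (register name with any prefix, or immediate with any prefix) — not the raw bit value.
off 0x00: read d1 00 as big → 0xd100
  opcode bits[15:10]=0x34: store/RR
  rd: (w>>6)&0xf=0x4 → %r4
  rs: (w>>2)&0xf=0x0 → %r0

%r4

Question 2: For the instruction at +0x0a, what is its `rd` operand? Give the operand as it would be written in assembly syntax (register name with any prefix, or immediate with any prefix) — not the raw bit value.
%r15

+0x0a: f3 d3 ⇒ word 0xf3d3 (big)
  opcode bits[15:10]=0x3c: lsli/RI
  rd: (w>>6)&0xf=0xf → %r15
  imm: (w>>0)&0x3f=0x13 → #19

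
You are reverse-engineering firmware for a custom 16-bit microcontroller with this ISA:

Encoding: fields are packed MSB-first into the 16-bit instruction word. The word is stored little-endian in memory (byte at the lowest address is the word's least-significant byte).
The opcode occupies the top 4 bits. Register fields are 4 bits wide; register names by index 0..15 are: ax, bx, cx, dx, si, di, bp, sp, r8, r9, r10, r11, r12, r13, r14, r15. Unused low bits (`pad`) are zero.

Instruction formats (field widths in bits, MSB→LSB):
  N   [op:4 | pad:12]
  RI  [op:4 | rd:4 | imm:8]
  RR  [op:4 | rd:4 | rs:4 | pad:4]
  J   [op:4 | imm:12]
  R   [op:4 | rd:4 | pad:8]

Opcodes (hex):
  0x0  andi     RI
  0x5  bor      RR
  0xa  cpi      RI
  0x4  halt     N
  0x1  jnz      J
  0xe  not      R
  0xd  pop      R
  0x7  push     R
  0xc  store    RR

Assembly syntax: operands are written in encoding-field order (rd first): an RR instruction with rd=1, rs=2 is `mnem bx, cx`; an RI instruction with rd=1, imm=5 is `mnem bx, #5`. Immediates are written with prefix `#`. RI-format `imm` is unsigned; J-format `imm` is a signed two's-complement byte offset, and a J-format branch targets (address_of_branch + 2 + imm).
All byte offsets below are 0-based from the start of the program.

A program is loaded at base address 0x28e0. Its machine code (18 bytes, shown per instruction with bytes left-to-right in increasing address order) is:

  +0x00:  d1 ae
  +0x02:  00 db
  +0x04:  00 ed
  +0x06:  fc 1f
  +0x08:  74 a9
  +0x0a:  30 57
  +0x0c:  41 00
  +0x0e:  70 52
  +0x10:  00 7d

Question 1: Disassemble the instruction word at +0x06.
jnz #-4

+0x06: fc 1f ⇒ word 0x1ffc (little)
  op=0x1ffc>>12=0x1 ⇒ jnz (J)
  [11:0] imm=4092 (s12→-4) = #-4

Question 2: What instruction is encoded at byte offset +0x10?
push r13

+0x10: 00 7d ⇒ word 0x7d00 (little)
  op=0x7d00>>12=0x7 ⇒ push (R)
  rd: (w>>8)&0xf=0xd → r13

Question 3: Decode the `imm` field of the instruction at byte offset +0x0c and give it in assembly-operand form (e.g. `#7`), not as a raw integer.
+0x0c: 41 00 ⇒ word 0x0041 (little)
  opcode bits[15:12]=0x0: andi/RI
  rd: (w>>8)&0xf=0x0 → ax
  imm: (w>>0)&0xff=0x41 → #65

#65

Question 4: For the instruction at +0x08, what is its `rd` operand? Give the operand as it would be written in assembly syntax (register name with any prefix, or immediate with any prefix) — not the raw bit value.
r9

off 0x08: read 74 a9 as little → 0xa974
  opcode bits[15:12]=0xa: cpi/RI
  rd: (w>>8)&0xf=0x9 → r9
  imm: (w>>0)&0xff=0x74 → #116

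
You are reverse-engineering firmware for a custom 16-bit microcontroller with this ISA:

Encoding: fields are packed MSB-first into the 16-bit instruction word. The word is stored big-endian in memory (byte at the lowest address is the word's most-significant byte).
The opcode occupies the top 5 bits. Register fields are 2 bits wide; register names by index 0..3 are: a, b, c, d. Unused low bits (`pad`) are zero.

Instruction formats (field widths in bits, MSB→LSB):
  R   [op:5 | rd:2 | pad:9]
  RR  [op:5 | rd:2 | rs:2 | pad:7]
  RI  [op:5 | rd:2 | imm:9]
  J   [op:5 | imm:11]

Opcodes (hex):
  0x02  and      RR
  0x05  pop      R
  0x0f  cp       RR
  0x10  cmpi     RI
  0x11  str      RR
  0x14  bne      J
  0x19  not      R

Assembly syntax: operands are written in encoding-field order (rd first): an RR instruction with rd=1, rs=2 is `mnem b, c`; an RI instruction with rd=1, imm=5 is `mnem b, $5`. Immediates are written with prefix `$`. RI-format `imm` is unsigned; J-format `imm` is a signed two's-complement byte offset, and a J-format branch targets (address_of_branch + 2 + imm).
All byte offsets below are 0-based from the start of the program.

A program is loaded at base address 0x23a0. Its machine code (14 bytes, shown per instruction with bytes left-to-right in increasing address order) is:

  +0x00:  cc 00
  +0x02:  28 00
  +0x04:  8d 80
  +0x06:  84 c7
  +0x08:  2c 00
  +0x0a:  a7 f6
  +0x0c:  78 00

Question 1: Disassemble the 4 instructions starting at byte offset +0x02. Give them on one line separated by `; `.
pop a; str c, d; cmpi c, $199; pop c

@+02  big-endian(28 00) = 0x2800
  opcode bits[15:11]=0x5: pop/R
  [10:9] rd=0 = a
@+04  big-endian(8d 80) = 0x8d80
  opcode bits[15:11]=0x11: str/RR
  [10:9] rd=2 = c
  [8:7] rs=3 = d
@+06  big-endian(84 c7) = 0x84c7
  opcode bits[15:11]=0x10: cmpi/RI
  [10:9] rd=2 = c
  [8:0] imm=199 = $199
@+08  big-endian(2c 00) = 0x2c00
  opcode bits[15:11]=0x5: pop/R
  [10:9] rd=2 = c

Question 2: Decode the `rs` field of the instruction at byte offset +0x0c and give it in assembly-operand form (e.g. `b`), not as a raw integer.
a

+0x0c: 78 00 ⇒ word 0x7800 (big)
  op=0x7800>>11=0xf ⇒ cp (RR)
  rd: (w>>9)&0x3=0x0 → a
  rs: (w>>7)&0x3=0x0 → a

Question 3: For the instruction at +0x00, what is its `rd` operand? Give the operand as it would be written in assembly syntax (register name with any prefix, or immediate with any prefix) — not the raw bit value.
off 0x00: read cc 00 as big → 0xcc00
  top 5b → 0x19 → not [R]
  [10:9] rd=2 = c

c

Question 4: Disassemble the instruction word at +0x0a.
[0a] a7 f6 → 0xa7f6
  top 5b → 0x14 → bne [J]
  [10:0] imm=2038 (s11→-10) = $-10

bne $-10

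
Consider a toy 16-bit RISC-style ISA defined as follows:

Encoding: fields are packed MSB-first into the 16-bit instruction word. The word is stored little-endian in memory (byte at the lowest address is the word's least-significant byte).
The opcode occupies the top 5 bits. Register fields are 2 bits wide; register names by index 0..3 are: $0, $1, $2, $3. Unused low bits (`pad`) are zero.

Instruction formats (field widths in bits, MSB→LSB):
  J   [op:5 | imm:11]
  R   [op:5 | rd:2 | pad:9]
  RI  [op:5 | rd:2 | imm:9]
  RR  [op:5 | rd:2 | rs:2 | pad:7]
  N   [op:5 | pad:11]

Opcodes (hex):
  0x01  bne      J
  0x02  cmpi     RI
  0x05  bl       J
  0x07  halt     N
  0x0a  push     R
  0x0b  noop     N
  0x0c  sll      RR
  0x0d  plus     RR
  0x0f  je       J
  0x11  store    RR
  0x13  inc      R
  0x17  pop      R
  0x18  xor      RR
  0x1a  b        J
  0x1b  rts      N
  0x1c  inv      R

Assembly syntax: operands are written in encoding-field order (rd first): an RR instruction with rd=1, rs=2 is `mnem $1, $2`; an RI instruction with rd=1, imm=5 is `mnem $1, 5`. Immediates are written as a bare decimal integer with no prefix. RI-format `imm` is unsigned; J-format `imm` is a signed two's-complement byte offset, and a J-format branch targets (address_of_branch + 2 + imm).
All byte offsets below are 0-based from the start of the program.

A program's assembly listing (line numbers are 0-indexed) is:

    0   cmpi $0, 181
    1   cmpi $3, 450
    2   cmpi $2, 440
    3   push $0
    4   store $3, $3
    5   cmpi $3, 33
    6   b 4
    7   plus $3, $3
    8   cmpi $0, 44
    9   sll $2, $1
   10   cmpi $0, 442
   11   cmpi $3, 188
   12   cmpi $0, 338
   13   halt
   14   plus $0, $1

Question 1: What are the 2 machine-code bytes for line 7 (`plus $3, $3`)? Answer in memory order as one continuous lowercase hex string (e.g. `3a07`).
806f

line 7 (plus): pack op=0xd:5|rd=3:2|rs=3:2|pad=0:7 = 0x6f80; little→ 80 6f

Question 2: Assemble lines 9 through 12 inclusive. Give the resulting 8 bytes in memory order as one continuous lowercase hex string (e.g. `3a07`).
L9: sll op=0xc:5|rd=2:2|rs=1:2|pad=0:7 ⇒ 0x6480 ⇒ little 80 64
L10: cmpi op=0x2:5|rd=0:2|imm=442:9 ⇒ 0x11ba ⇒ little ba 11
L11: cmpi op=0x2:5|rd=3:2|imm=188:9 ⇒ 0x16bc ⇒ little bc 16
L12: cmpi op=0x2:5|rd=0:2|imm=338:9 ⇒ 0x1152 ⇒ little 52 11

8064ba11bc165211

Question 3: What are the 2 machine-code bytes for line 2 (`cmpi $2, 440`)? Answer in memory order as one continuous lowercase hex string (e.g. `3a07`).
line 2 (cmpi): pack op=0x2:5|rd=2:2|imm=440:9 = 0x15b8; little→ b8 15

b815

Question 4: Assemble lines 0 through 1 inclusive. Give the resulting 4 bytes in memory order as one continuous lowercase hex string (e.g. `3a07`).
L0: cmpi op=0x2:5|rd=0:2|imm=181:9 ⇒ 0x10b5 ⇒ little b5 10
L1: cmpi op=0x2:5|rd=3:2|imm=450:9 ⇒ 0x17c2 ⇒ little c2 17

b510c217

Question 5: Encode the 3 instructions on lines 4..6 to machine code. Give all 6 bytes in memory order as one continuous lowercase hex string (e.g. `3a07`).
line 4 (store): pack op=0x11:5|rd=3:2|rs=3:2|pad=0:7 = 0x8f80; little→ 80 8f
line 5 (cmpi): pack op=0x2:5|rd=3:2|imm=33:9 = 0x1621; little→ 21 16
line 6 (b): pack op=0x1a:5|imm=4:11 = 0xd004; little→ 04 d0

808f211604d0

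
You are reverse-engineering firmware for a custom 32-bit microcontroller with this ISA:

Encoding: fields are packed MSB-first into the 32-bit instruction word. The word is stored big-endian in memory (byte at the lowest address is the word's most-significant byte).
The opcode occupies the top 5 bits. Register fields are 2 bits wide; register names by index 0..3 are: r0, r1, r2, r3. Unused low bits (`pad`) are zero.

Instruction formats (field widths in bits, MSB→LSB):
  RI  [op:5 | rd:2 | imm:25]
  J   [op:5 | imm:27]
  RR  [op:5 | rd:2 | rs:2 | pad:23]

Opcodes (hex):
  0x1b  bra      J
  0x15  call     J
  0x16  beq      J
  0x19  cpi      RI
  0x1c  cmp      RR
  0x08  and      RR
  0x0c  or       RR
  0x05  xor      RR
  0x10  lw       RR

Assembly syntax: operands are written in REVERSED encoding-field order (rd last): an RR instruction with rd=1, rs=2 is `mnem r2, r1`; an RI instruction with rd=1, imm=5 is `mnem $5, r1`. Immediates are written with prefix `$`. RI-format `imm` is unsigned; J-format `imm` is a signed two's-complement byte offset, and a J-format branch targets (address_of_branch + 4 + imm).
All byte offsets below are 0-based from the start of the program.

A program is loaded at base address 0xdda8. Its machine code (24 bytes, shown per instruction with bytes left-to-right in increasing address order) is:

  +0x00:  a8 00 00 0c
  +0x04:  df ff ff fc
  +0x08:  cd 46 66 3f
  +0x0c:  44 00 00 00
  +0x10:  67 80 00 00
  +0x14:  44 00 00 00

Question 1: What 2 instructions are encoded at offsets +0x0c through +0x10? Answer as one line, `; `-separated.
and r0, r2; or r3, r3

[0c] 44 00 00 00 → 0x44000000
  top 5b → 0x8 → and [RR]
  rd@[26:25]=0x2 ⇒ r2
  rs@[24:23]=0x0 ⇒ r0
[10] 67 80 00 00 → 0x67800000
  top 5b → 0xc → or [RR]
  rd@[26:25]=0x3 ⇒ r3
  rs@[24:23]=0x3 ⇒ r3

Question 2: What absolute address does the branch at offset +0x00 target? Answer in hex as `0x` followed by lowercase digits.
0xddb8

[00] a8 00 00 0c → 0xa800000c
  top 5b → 0x15 → call [J]
  imm: (w>>0)&0x7ffffff=0xc → $12
  target = base 0xdda8 + off 0x00 + 4 + imm 12 = 0xddb8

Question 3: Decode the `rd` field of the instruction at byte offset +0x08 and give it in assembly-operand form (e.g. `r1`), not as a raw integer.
r2

off 0x08: read cd 46 66 3f as big → 0xcd46663f
  op=0xcd46663f>>27=0x19 ⇒ cpi (RI)
  [26:25] rd=2 = r2
  [24:0] imm=21390911 = $21390911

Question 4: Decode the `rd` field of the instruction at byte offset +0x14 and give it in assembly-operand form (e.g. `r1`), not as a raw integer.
@+14  big-endian(44 00 00 00) = 0x44000000
  op=0x44000000>>27=0x8 ⇒ and (RR)
  rd: (w>>25)&0x3=0x2 → r2
  rs: (w>>23)&0x3=0x0 → r0

r2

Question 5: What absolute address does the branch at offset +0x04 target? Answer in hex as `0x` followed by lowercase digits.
off 0x04: read df ff ff fc as big → 0xdffffffc
  top 5b → 0x1b → bra [J]
  imm: (w>>0)&0x7ffffff=0x7fffffc (s27→-4) → $-4
  target = base 0xdda8 + off 0x04 + 4 + imm -4 = 0xddac

0xddac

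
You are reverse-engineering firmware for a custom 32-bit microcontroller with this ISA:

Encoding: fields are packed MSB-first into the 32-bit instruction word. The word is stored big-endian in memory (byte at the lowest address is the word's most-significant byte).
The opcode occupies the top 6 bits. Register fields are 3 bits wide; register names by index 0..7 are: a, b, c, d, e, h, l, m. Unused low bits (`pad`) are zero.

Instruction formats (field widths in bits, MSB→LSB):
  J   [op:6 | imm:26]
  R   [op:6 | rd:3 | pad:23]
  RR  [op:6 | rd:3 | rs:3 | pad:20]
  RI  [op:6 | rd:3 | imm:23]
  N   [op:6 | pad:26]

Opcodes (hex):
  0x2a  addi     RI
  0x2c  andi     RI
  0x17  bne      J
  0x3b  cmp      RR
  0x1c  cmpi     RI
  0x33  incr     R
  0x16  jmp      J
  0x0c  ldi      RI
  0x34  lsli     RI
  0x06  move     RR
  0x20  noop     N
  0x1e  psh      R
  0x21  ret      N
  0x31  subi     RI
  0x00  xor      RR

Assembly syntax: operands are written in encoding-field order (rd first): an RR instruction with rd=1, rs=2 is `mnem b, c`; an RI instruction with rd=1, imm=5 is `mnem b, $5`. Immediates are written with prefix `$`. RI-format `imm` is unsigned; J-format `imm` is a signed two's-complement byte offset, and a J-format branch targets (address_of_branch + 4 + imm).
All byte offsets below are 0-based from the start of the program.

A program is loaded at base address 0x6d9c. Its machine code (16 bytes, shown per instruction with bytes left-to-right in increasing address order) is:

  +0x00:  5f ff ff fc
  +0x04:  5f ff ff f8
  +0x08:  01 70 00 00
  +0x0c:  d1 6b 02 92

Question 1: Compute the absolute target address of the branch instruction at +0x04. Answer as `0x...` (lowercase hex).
0x6d9c

+0x04: 5f ff ff f8 ⇒ word 0x5ffffff8 (big)
  top 6b → 0x17 → bne [J]
  [25:0] imm=67108856 (s26→-8) = $-8
  target = base 0x6d9c + off 0x04 + 4 + imm -8 = 0x6d9c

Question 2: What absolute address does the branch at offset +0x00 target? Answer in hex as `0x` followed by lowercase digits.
[00] 5f ff ff fc → 0x5ffffffc
  top 6b → 0x17 → bne [J]
  [25:0] imm=67108860 (s26→-4) = $-4
  target = base 0x6d9c + off 0x00 + 4 + imm -4 = 0x6d9c

0x6d9c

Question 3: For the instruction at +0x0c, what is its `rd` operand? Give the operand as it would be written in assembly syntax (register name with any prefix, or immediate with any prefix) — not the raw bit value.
c

+0x0c: d1 6b 02 92 ⇒ word 0xd16b0292 (big)
  op=0xd16b0292>>26=0x34 ⇒ lsli (RI)
  rd: (w>>23)&0x7=0x2 → c
  imm: (w>>0)&0x7fffff=0x6b0292 → $7013010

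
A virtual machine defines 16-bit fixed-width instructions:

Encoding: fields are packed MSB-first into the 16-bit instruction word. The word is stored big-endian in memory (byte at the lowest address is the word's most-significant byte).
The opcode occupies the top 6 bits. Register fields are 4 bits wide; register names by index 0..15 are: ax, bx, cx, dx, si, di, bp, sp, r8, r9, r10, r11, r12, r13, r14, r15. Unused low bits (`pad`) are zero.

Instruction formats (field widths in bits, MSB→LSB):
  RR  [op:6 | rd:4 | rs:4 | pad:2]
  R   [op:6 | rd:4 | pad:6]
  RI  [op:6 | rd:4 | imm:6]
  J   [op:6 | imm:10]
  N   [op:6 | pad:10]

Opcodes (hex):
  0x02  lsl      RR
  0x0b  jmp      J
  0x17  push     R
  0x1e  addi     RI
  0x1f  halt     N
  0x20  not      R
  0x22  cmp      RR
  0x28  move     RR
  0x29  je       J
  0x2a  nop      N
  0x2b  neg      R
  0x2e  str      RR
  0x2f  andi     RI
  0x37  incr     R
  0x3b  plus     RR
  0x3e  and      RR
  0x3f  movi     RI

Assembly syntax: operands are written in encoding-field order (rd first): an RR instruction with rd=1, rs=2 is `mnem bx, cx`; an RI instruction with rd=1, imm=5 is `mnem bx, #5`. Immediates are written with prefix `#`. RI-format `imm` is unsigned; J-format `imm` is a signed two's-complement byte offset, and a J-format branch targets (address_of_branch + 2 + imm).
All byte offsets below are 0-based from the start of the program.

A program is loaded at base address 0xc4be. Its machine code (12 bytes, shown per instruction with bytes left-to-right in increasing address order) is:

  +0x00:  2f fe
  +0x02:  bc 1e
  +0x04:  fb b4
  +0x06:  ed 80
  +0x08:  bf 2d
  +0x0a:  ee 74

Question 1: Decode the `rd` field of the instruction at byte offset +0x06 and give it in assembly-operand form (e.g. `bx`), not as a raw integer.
+0x06: ed 80 ⇒ word 0xed80 (big)
  top 6b → 0x3b → plus [RR]
  [9:6] rd=6 = bp
  [5:2] rs=0 = ax

bp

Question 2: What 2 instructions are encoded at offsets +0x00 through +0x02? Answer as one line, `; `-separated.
jmp #-2; andi ax, #30

off 0x00: read 2f fe as big → 0x2ffe
  opcode bits[15:10]=0xb: jmp/J
  imm: (w>>0)&0x3ff=0x3fe (s10→-2) → #-2
off 0x02: read bc 1e as big → 0xbc1e
  opcode bits[15:10]=0x2f: andi/RI
  rd: (w>>6)&0xf=0x0 → ax
  imm: (w>>0)&0x3f=0x1e → #30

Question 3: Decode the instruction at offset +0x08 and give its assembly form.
@+08  big-endian(bf 2d) = 0xbf2d
  top 6b → 0x2f → andi [RI]
  rd@[9:6]=0xc ⇒ r12
  imm@[5:0]=0x2d ⇒ #45

andi r12, #45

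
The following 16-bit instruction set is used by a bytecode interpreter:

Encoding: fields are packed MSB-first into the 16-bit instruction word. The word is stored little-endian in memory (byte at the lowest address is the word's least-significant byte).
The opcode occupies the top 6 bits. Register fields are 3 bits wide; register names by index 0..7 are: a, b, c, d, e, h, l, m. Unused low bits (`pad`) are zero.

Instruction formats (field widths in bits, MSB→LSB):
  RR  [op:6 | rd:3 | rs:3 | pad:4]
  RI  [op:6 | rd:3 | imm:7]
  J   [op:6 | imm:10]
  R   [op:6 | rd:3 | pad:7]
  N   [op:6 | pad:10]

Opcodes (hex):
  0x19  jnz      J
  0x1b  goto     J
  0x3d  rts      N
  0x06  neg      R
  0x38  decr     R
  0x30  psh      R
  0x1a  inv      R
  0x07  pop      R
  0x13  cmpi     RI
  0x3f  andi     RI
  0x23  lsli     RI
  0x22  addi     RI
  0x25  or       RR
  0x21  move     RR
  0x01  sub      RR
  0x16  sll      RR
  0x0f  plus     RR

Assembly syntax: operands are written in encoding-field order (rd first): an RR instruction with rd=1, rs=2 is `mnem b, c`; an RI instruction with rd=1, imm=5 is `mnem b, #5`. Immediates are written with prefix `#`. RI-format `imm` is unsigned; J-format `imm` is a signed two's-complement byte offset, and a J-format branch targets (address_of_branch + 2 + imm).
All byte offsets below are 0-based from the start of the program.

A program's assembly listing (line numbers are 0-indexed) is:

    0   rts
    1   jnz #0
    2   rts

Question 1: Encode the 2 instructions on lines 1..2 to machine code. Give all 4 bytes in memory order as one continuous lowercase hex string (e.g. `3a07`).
line 1 (jnz): pack op=0x19:6|imm=0:10 = 0x6400; little→ 00 64
line 2 (rts): pack op=0x3d:6|pad=0:10 = 0xf400; little→ 00 f4

006400f4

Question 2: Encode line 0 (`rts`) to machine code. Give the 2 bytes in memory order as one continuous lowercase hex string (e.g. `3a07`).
line 0 (rts): pack op=0x3d:6|pad=0:10 = 0xf400; little→ 00 f4

00f4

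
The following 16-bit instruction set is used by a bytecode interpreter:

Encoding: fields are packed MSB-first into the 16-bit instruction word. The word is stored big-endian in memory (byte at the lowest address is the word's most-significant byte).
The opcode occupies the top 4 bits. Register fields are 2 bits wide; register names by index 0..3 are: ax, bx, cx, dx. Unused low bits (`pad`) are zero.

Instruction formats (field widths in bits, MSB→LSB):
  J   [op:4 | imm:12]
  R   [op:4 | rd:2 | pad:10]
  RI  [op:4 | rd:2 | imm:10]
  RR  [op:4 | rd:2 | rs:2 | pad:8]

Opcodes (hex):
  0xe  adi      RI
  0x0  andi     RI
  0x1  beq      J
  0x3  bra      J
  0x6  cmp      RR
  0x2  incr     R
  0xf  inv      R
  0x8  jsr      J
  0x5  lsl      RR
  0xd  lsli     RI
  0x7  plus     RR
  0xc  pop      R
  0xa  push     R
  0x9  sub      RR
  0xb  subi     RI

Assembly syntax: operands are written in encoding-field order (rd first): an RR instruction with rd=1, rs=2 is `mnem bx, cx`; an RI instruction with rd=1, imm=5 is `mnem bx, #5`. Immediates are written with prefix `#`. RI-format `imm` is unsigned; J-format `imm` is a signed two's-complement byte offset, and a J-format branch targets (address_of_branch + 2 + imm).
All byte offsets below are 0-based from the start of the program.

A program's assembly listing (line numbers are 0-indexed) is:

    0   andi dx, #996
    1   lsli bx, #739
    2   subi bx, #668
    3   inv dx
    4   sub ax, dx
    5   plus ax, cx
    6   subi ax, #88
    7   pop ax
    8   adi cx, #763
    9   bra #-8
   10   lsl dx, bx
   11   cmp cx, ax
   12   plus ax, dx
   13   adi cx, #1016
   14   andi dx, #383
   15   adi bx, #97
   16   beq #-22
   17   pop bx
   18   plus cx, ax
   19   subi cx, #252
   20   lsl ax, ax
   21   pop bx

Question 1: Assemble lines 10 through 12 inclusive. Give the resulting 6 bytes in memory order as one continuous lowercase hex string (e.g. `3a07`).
5d0068007300

10. lsl fields op=0x5:4|rd=3:2|rs=1:2|pad=0:8 → word 5d00h → 5d 00
11. cmp fields op=0x6:4|rd=2:2|rs=0:2|pad=0:8 → word 6800h → 68 00
12. plus fields op=0x7:4|rd=0:2|rs=3:2|pad=0:8 → word 7300h → 73 00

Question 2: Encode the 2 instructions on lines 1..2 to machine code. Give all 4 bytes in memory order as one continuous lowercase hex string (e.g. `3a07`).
d6e3b69c

line 1 (lsli): pack op=0xd:4|rd=1:2|imm=739:10 = 0xd6e3; big→ d6 e3
line 2 (subi): pack op=0xb:4|rd=1:2|imm=668:10 = 0xb69c; big→ b6 9c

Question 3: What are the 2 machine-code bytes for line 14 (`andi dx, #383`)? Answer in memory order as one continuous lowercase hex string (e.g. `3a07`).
L14: andi op=0x0:4|rd=3:2|imm=383:10 ⇒ 0x0d7f ⇒ big 0d 7f

0d7f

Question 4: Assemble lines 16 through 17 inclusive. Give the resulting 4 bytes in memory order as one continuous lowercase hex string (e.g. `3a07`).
1feac400

16. beq fields op=0x1:4|imm=-22:12 → word 1feah → 1f ea
17. pop fields op=0xc:4|rd=1:2|pad=0:10 → word c400h → c4 00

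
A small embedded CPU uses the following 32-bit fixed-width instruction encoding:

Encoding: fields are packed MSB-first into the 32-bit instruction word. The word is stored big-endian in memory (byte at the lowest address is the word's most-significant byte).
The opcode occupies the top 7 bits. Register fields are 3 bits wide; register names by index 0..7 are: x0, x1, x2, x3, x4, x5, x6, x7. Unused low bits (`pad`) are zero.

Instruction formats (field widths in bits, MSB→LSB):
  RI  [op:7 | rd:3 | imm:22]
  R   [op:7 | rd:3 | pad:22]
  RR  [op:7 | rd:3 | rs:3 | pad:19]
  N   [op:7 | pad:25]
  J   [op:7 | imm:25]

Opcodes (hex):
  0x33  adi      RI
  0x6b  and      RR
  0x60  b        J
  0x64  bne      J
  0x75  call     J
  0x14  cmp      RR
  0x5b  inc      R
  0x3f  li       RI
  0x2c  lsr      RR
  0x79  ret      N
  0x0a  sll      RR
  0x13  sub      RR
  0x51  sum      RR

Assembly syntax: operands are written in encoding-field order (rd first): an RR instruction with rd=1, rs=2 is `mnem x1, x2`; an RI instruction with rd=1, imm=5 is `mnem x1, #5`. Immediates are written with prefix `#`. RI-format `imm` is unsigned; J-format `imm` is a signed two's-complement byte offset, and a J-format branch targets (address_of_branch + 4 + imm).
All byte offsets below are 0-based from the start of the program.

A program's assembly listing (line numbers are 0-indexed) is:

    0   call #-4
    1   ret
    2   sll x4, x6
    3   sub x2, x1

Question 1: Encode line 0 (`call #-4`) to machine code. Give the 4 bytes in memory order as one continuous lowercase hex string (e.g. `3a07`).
line 0 (call): pack op=0x75:7|imm=-4:25 = 0xebfffffc; big→ eb ff ff fc

ebfffffc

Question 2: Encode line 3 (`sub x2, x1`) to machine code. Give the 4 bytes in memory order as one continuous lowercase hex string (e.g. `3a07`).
26880000

line 3 (sub): pack op=0x13:7|rd=2:3|rs=1:3|pad=0:19 = 0x26880000; big→ 26 88 00 00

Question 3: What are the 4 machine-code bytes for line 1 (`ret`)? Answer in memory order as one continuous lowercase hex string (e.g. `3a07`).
L1: ret op=0x79:7|pad=0:25 ⇒ 0xf2000000 ⇒ big f2 00 00 00

f2000000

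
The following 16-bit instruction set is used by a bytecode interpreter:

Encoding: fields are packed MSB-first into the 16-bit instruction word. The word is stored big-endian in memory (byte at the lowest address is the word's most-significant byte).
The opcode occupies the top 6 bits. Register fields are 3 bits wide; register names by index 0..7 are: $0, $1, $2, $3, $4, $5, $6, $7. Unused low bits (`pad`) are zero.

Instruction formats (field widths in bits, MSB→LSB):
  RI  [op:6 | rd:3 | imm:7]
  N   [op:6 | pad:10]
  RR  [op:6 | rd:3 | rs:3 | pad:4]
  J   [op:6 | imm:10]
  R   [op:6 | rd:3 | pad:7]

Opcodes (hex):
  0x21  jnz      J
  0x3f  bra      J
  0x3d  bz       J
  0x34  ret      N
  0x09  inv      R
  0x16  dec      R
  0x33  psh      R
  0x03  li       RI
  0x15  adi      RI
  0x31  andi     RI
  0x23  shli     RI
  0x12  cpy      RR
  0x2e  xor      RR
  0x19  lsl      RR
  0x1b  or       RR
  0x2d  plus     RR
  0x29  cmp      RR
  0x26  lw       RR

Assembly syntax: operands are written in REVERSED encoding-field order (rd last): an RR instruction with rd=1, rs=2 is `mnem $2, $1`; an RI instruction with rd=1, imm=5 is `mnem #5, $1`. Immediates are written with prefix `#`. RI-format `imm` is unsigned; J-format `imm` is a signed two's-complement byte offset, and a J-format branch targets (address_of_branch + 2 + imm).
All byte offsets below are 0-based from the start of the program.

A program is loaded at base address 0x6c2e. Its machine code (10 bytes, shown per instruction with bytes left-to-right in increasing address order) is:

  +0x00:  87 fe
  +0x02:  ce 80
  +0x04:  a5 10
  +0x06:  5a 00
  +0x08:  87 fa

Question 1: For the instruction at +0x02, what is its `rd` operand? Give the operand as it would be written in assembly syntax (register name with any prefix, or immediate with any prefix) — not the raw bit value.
$5

off 0x02: read ce 80 as big → 0xce80
  opcode bits[15:10]=0x33: psh/R
  [9:7] rd=5 = $5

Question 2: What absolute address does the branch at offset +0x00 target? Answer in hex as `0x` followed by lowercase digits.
+0x00: 87 fe ⇒ word 0x87fe (big)
  top 6b → 0x21 → jnz [J]
  imm: (w>>0)&0x3ff=0x3fe (s10→-2) → #-2
  target = base 0x6c2e + off 0x00 + 2 + imm -2 = 0x6c2e

0x6c2e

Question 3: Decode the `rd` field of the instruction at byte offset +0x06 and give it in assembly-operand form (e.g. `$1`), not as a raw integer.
[06] 5a 00 → 0x5a00
  op=0x5a00>>10=0x16 ⇒ dec (R)
  rd: (w>>7)&0x7=0x4 → $4

$4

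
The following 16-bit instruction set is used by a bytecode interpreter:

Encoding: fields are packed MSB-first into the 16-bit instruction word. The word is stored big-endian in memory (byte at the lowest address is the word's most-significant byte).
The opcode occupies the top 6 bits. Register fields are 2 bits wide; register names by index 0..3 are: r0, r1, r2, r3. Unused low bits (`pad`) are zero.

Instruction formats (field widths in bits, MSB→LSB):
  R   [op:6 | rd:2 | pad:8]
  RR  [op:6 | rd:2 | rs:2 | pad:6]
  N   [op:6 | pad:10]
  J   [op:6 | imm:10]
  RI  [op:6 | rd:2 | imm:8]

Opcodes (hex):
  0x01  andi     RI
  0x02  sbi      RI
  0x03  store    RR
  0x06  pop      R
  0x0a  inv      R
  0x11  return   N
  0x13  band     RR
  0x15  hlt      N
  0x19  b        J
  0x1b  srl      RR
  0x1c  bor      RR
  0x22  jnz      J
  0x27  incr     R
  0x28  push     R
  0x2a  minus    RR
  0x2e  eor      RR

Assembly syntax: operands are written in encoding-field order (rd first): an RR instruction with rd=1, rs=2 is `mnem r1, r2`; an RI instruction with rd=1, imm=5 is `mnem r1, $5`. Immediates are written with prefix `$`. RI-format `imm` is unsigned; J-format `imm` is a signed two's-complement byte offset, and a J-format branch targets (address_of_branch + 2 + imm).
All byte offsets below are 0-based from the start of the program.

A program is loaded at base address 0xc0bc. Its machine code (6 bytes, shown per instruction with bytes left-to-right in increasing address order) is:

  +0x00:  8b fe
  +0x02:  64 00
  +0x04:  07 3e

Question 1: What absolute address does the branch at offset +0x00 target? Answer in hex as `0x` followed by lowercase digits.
off 0x00: read 8b fe as big → 0x8bfe
  top 6b → 0x22 → jnz [J]
  [9:0] imm=1022 (s10→-2) = $-2
  target = base 0xc0bc + off 0x00 + 2 + imm -2 = 0xc0bc

0xc0bc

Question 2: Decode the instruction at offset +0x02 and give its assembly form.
b $0

@+02  big-endian(64 00) = 0x6400
  opcode bits[15:10]=0x19: b/J
  [9:0] imm=0 = $0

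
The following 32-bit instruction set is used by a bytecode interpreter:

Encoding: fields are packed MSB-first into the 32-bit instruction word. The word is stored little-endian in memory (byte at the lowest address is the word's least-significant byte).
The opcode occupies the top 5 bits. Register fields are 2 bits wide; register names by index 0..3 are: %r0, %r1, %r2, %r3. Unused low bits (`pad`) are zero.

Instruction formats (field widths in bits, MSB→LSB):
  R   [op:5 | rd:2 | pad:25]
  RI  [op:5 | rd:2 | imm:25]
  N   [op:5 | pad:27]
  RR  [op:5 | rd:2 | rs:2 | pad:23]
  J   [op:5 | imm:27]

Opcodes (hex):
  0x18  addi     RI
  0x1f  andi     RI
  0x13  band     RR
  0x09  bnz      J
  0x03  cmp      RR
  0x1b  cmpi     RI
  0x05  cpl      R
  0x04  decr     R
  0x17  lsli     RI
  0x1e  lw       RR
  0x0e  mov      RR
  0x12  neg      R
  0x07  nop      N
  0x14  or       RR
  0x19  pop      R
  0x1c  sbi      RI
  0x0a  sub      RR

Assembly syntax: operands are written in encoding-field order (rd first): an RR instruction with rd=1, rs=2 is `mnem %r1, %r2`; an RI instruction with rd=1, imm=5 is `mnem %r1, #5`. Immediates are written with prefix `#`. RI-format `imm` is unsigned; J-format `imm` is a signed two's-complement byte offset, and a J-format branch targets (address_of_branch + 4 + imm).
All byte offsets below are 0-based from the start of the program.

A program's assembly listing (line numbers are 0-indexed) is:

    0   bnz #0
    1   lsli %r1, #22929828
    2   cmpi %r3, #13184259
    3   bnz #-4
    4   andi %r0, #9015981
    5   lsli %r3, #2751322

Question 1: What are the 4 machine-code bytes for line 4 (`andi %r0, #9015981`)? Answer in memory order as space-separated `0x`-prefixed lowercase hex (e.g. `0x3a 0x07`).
line 4 (andi): pack op=0x1f:5|rd=0:2|imm=9015981:25 = 0xf88992ad; little→ ad 92 89 f8

0xad 0x92 0x89 0xf8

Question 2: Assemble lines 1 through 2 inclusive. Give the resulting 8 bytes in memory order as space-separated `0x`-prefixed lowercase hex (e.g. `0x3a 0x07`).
0xa4 0xe1 0x5d 0xbb 0x03 0x2d 0xc9 0xde

1. lsli fields op=0x17:5|rd=1:2|imm=22929828:25 → word bb5de1a4h → a4 e1 5d bb
2. cmpi fields op=0x1b:5|rd=3:2|imm=13184259:25 → word dec92d03h → 03 2d c9 de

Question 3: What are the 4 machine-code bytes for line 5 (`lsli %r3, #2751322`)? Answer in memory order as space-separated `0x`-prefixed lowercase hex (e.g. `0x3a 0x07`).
line 5 (lsli): pack op=0x17:5|rd=3:2|imm=2751322:25 = 0xbe29fb5a; little→ 5a fb 29 be

0x5a 0xfb 0x29 0xbe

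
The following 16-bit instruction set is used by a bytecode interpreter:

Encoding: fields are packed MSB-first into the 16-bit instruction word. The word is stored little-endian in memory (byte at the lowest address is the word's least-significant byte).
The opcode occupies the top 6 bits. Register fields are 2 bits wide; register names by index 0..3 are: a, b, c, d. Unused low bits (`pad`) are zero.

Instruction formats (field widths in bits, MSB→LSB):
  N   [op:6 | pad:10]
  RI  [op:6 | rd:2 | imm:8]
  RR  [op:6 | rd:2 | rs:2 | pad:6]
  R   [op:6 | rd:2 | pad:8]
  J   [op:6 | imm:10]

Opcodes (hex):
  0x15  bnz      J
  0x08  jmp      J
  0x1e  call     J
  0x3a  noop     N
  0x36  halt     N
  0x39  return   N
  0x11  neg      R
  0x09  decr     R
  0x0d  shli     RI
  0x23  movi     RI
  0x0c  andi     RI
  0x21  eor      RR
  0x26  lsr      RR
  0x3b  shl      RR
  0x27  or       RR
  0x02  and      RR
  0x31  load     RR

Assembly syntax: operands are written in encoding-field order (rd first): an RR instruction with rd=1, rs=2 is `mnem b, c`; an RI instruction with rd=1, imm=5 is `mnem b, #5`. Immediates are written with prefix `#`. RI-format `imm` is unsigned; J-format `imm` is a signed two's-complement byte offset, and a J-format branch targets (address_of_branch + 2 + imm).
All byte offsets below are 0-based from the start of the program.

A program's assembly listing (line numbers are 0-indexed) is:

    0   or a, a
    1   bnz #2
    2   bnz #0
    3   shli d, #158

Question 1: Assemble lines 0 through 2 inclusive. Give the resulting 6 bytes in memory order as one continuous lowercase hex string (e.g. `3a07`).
009c02540054

line 0 (or): pack op=0x27:6|rd=0:2|rs=0:2|pad=0:6 = 0x9c00; little→ 00 9c
line 1 (bnz): pack op=0x15:6|imm=2:10 = 0x5402; little→ 02 54
line 2 (bnz): pack op=0x15:6|imm=0:10 = 0x5400; little→ 00 54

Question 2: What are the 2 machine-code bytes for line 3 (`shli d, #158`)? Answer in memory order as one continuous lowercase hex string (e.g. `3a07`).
9e37

line 3 (shli): pack op=0xd:6|rd=3:2|imm=158:8 = 0x379e; little→ 9e 37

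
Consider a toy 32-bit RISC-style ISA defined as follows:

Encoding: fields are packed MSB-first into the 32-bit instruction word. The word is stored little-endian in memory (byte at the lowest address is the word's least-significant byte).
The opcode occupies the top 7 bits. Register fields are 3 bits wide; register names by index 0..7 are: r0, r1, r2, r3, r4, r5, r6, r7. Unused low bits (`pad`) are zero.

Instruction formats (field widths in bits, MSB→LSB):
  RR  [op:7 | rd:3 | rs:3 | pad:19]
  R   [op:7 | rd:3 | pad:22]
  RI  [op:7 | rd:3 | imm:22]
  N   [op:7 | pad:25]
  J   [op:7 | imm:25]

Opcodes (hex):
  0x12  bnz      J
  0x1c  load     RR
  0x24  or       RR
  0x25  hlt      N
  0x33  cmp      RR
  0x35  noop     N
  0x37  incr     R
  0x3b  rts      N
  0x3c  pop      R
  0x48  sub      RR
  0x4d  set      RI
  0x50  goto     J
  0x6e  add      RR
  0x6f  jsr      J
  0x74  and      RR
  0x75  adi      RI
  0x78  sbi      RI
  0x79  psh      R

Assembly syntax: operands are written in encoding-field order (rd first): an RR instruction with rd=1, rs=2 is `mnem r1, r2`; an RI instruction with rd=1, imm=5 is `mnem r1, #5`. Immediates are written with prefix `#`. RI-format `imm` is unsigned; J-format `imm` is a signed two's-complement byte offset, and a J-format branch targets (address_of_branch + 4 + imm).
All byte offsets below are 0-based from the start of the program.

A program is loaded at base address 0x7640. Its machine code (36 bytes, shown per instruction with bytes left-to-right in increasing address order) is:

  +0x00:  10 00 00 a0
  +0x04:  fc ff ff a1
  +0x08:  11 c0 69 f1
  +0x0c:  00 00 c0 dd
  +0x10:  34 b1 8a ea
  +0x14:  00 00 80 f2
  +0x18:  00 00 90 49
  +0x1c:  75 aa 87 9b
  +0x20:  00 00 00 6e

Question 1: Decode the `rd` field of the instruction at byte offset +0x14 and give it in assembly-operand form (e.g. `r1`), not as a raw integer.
[14] 00 00 80 f2 → 0xf2800000
  top 7b → 0x79 → psh [R]
  [24:22] rd=2 = r2

r2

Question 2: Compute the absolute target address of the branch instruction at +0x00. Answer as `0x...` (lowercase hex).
+0x00: 10 00 00 a0 ⇒ word 0xa0000010 (little)
  top 7b → 0x50 → goto [J]
  imm@[24:0]=0x10 ⇒ #16
  target = base 0x7640 + off 0x00 + 4 + imm 16 = 0x7654

0x7654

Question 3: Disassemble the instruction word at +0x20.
incr r0

@+20  little-endian(00 00 00 6e) = 0x6e000000
  op=0x6e000000>>25=0x37 ⇒ incr (R)
  rd@[24:22]=0x0 ⇒ r0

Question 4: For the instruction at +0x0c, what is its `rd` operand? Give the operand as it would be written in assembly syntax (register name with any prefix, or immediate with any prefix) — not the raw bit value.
@+0c  little-endian(00 00 c0 dd) = 0xddc00000
  opcode bits[31:25]=0x6e: add/RR
  [24:22] rd=7 = r7
  [21:19] rs=0 = r0

r7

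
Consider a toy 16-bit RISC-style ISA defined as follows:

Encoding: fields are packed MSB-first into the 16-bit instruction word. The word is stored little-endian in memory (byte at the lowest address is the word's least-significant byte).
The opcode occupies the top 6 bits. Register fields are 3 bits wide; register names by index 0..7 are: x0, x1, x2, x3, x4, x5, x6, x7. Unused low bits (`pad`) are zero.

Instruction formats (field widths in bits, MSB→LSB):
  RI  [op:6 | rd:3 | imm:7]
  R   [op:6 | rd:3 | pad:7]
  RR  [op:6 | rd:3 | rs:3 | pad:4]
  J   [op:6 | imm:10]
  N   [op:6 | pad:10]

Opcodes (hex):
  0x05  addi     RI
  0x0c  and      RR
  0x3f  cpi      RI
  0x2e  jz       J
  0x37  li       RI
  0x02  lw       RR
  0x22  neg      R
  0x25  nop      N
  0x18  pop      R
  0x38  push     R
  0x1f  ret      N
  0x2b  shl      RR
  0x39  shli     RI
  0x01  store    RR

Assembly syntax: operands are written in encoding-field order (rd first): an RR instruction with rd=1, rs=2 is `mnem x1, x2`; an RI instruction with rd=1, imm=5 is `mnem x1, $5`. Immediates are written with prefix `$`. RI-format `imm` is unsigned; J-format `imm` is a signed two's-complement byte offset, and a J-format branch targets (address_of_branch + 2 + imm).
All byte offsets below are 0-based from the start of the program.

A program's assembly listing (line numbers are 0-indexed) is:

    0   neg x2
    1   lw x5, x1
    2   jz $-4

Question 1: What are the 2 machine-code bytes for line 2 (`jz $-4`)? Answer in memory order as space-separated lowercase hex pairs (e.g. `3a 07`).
fc bb

line 2 (jz): pack op=0x2e:6|imm=-4:10 = 0xbbfc; little→ fc bb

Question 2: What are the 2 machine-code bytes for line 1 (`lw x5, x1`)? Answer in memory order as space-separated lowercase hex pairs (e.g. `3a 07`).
line 1 (lw): pack op=0x2:6|rd=5:3|rs=1:3|pad=0:4 = 0x0a90; little→ 90 0a

90 0a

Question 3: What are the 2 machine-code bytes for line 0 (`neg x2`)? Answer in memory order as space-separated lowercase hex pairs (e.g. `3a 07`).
00 89

line 0 (neg): pack op=0x22:6|rd=2:3|pad=0:7 = 0x8900; little→ 00 89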